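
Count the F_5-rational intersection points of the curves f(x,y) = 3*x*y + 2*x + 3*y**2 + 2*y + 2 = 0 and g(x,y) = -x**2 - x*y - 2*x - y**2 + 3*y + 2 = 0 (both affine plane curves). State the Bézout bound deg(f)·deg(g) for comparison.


Common zeros: ∅; count = 0; Bézout bound = 4.

deg(f) = 2, deg(g) = 2, so Bézout bound = 4.
Scan x ∈ F_5. For each x, list the y ∈ F_5 with f(x, y) ≡ 0 and those with g(x, y) ≡ 0 (mod 5); the common zeros in that column are the intersection.
  x = 0: f ≡ 0 at y ∈ {3}; g ≡ 0 at y ∈ ∅; common: ∅.
  x = 1: f ≡ 0 at y ∈ ∅; g ≡ 0 at y ∈ {1}; common: ∅.
  x = 2: f ≡ 0 at y ∈ ∅; g ≡ 0 at y ∈ ∅; common: ∅.
  x = 3: f ≡ 0 at y ∈ {4}; g ≡ 0 at y ∈ ∅; common: ∅.
  x = 4: f ≡ 0 at y ∈ {0, 2}; g ≡ 0 at y ∈ ∅; common: ∅.
Collecting: common zeros = ∅, so the count is 0.
Comparison with the Bézout bound: 0 ≤ 4 = deg(f)·deg(g), as expected for curves with no common component (the affine F_5-count falls short of the bound because intersections may lie at infinity, over extension fields, or carry multiplicity).


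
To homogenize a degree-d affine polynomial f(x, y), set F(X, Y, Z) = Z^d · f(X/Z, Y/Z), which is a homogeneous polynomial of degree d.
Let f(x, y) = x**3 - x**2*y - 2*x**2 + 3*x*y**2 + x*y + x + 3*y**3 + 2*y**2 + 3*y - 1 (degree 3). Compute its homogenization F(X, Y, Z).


F(X, Y, Z) = X**3 - X**2*Y - 2*X**2*Z + 3*X*Y**2 + X*Y*Z + X*Z**2 + 3*Y**3 + 2*Y**2*Z + 3*Y*Z**2 - Z**3

deg(f) = 3.
Substitute x = X/Z, y = Y/Z into f, then multiply by Z^3.
  monomial 1·x^3·y^0 ↦ 1·X^3·Y^0·Z^0.
  monomial -1·x^2·y^1 ↦ -1·X^2·Y^1·Z^0.
  monomial -2·x^2·y^0 ↦ -2·X^2·Y^0·Z^1.
  monomial 3·x^1·y^2 ↦ 3·X^1·Y^2·Z^0.
  monomial 1·x^1·y^1 ↦ 1·X^1·Y^1·Z^1.
  monomial 1·x^1·y^0 ↦ 1·X^1·Y^0·Z^2.
  monomial 3·x^0·y^3 ↦ 3·X^0·Y^3·Z^0.
  monomial 2·x^0·y^2 ↦ 2·X^0·Y^2·Z^1.
  monomial 3·x^0·y^1 ↦ 3·X^0·Y^1·Z^2.
  monomial -1·x^0·y^0 ↦ -1·X^0·Y^0·Z^3.
Collecting: F(X, Y, Z) = X**3 - X**2*Y - 2*X**2*Z + 3*X*Y**2 + X*Y*Z + X*Z**2 + 3*Y**3 + 2*Y**2*Z + 3*Y*Z**2 - Z**3.


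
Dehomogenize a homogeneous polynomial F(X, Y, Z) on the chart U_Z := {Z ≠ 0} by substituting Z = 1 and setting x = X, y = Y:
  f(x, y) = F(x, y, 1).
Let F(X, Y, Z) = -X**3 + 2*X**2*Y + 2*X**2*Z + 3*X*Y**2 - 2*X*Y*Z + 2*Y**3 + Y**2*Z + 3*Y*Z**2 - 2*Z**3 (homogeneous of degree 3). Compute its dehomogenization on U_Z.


f(x, y) = -x**3 + 2*x**2*y + 2*x**2 + 3*x*y**2 - 2*x*y + 2*y**3 + y**2 + 3*y - 2

On U_Z we set Z = 1. Each monomial c·X^i·Y^j·Z^k in F becomes c·x^i·y^j·1^k = c·x^i·y^j.
Substituting Z = 1: F(X, Y, 1) = -x**3 + 2*x**2*y + 2*x**2 + 3*x*y**2 - 2*x*y + 2*y**3 + y**2 + 3*y - 2.
Note: deg(f) ≤ deg(F) = 3; strict inequality happens when F is divisible by Z (lost terms).


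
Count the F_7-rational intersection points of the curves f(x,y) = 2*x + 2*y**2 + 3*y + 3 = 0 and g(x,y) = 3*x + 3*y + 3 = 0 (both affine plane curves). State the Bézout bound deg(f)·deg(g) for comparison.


Common zeros: {(1, 5)}; count = 1; Bézout bound = 2.

deg(f) = 2, deg(g) = 1, so Bézout bound = 2.
Scan x ∈ F_7. For each x, list the y ∈ F_7 with f(x, y) ≡ 0 and those with g(x, y) ≡ 0 (mod 7); the common zeros in that column are the intersection.
  x = 0: f ≡ 0 at y ∈ ∅; g ≡ 0 at y ∈ {6}; common: ∅.
  x = 1: f ≡ 0 at y ∈ {4, 5}; g ≡ 0 at y ∈ {5}; common: {5}.
  x = 2: f ≡ 0 at y ∈ {0, 2}; g ≡ 0 at y ∈ {4}; common: ∅.
  x = 3: f ≡ 0 at y ∈ {1}; g ≡ 0 at y ∈ {3}; common: ∅.
  x = 4: f ≡ 0 at y ∈ ∅; g ≡ 0 at y ∈ {2}; common: ∅.
  x = 5: f ≡ 0 at y ∈ ∅; g ≡ 0 at y ∈ {1}; common: ∅.
  x = 6: f ≡ 0 at y ∈ {3, 6}; g ≡ 0 at y ∈ {0}; common: ∅.
Collecting: common zeros = {(1, 5)}, so the count is 1.
Comparison with the Bézout bound: 1 ≤ 2 = deg(f)·deg(g), as expected for curves with no common component (the affine F_7-count falls short of the bound because intersections may lie at infinity, over extension fields, or carry multiplicity).


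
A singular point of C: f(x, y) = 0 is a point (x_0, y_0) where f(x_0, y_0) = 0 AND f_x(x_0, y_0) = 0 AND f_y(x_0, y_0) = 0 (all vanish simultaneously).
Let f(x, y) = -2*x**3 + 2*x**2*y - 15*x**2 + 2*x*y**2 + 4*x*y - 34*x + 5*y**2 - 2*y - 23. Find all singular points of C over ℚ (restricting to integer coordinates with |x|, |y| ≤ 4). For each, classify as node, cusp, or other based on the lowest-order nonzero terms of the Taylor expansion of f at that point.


Singular points: {(-2, 1)}; classification: node.

Compute partial derivatives:
  f_x = -6*x**2 + 4*x*y - 30*x + 2*y**2 + 4*y - 34.
  f_y = 2*x**2 + 4*x*y + 4*x + 10*y - 2.
Scan x_0 ∈ {−4, ..., 4}. For each x_0, f_y(x_0, y) is a polynomial in y; find its integer roots y ∈ {−4, ..., 4}, then test f_x and f at those candidates.
  x = -4: f_y(-4, y) = 14 - 6*y; no integer root y with |y| ≤ 4.
  x = -3: f_y(-3, y) = 4 - 2*y; vanishes at y ∈ {2}. (-3, 2): f_x = -6 ≠ 0.
  x = -2: f_y(-2, y) = 2*y - 2; vanishes at y ∈ {1}. (-2, 1): f_x = 0, f = 0 — SINGULAR.
  x = -1: f_y(-1, y) = 6*y - 4; no integer root y with |y| ≤ 4.
  x = 0: f_y(0, y) = 10*y - 2; no integer root y with |y| ≤ 4.
  x = 1: f_y(1, y) = 14*y + 4; no integer root y with |y| ≤ 4.
  x = 2: f_y(2, y) = 18*y + 14; no integer root y with |y| ≤ 4.
  x = 3: f_y(3, y) = 22*y + 28; no integer root y with |y| ≤ 4.
  x = 4: f_y(4, y) = 26*y + 46; no integer root y with |y| ≤ 4.
Only singular point on the grid: (-2, 1).
Classify: substitute x = -2 + u, y = 1 + v and expand: f = -2*u**3 + 2*u**2*v - u**2 + 2*u*v**2 + v**2.
No constant or linear terms (consistent with a singular point). Quadratic part: -u**2 + v**2. Cubic part: -2*u**3 + 2*u**2*v + 2*u*v**2.
The quadratic part v**2 - u**2 = (v − u)(v + u) splits into two distinct linear factors, so there are two distinct tangent lines y − 1 = ±(x − -2) — this is a node (ordinary double point).
Classification: node.


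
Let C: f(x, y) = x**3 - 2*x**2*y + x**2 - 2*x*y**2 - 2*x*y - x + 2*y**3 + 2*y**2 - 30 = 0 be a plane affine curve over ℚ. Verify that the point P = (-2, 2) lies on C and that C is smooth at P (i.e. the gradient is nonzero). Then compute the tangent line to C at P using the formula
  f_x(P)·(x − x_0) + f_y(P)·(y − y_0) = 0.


Tangent line at P: 11*x + 44*y - 66 = 0.

Step 1: f(-2, 2) = 0, so P lies on C.
Step 2: partial derivatives
  f_x(x, y) = 3*x**2 - 4*x*y + 2*x - 2*y**2 - 2*y - 1, f_y(x, y) = -2*x**2 - 4*x*y - 2*x + 6*y**2 + 4*y.
  f_x(P) = 11, f_y(P) = 44 (gradient nonzero, so P is smooth).
Step 3: tangent line at P: 11·(x − -2) + 44·(y − 2) = 0.
Expanding: 11*x + 44*y - 66 = 0.


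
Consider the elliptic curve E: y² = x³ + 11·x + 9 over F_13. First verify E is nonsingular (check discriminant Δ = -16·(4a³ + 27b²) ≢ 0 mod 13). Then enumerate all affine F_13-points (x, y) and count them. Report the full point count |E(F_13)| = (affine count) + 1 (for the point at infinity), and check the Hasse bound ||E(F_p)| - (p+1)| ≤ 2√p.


Affine points = {(0, 3), (0, 10), (2, 0), (3, 2), (3, 11), (4, 0), (7, 0), (10, 1), (10, 12), (12, 6), (12, 7)}; affine count = 11; |E(F_13)| = 12.

Discriminant check: Δ ∝ 4a³ + 27b² = 4·11³ + 27·9² = 4·1331 + 27·81 ≡ 10 (mod 13). Nonzero ⇒ E is nonsingular.
For each x ∈ F_13, compute rhs = x³ + 11·x + 9 mod 13, then count y ∈ F_13 with y² ≡ rhs.
  x = 0: rhs = 9, matching y values: 3, 10 (2 points).
  x = 1: rhs = 8, matching y values: none (0 points).
  x = 2: rhs = 0, matching y values: 0 (1 points).
  x = 3: rhs = 4, matching y values: 2, 11 (2 points).
  x = 4: rhs = 0, matching y values: 0 (1 points).
  x = 5: rhs = 7, matching y values: none (0 points).
  x = 6: rhs = 5, matching y values: none (0 points).
  x = 7: rhs = 0, matching y values: 0 (1 points).
  x = 8: rhs = 11, matching y values: none (0 points).
  x = 9: rhs = 5, matching y values: none (0 points).
  x = 10: rhs = 1, matching y values: 1, 12 (2 points).
  x = 11: rhs = 5, matching y values: none (0 points).
  x = 12: rhs = 10, matching y values: 6, 7 (2 points).
Total affine count: 11.
Full point count |E(F_13)| = 11 + 1 = 12.
Hasse bound: |12 − (13+1)| = |-2| = 2 ≤ 2√13 ≈ 7.2111 ✓.


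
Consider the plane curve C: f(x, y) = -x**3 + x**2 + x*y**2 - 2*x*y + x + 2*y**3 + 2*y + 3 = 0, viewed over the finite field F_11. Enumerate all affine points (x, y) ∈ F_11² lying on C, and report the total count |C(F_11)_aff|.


Affine F_11-points: {(3, 1), (4, 10), (5, 8), (6, 9), (7, 2), (9, 2), (9, 8), (10, 4)}; count = 8.

For each of the 121 pairs (x, y) ∈ F_11², evaluate f(x, y) mod 11. Record the zeros.
  x = 0: [0↦3, 1↦7, 2↦1, 3↦8, 4↦7, 5↦10, 6↦7, 7↦10, 8↦9, 9↦5, 10↦10]  zeros at y ∈ ∅
  x = 1: [0↦4, 1↦7, 2↦2, 3↦1, 4↦5, 5↦4, 6↦10, 7↦2, 8↦3, 9↦3, 10↦3]  zeros at y ∈ ∅
  x = 2: [0↦1, 1↦3, 2↦10, 3↦1, 4↦10, 5↦5, 6↦9, 7↦1, 8↦4, 9↦8, 10↦3]  zeros at y ∈ ∅
  x = 3: [0↦10, 1↦0, 2↦8, 3↦2, 4↦5, 5↦7, 6↦9, 7↦1, 8↦6, 9↦3, 10↦4]  zeros at y ∈ {1}
  x = 4: [0↦3, 1↦3, 2↦1, 3↦9, 4↦6, 5↦4, 6↦4, 7↦7, 8↦3, 9↦4, 10↦0]  zeros at y ∈ {10}
  x = 5: [0↦7, 1↦6, 2↦5, 3↦5, 4↦7, 5↦1, 6↦10, 7↦2, 8↦0, 9↦5, 10↦7]  zeros at y ∈ {8}
  x = 6: [0↦5, 1↦3, 2↦3, 3↦6, 4↦2, 5↦3, 6↦10, 7↦2, 8↦2, 9↦0, 10↦8]  zeros at y ∈ {9}
  x = 7: [0↦2, 1↦10, 2↦0, 3↦6, 4↦7, 5↦4, 6↦9, 7↦1, 8↦3, 9↦5, 10↦8]  zeros at y ∈ {2}
  x = 8: [0↦3, 1↦10, 2↦1, 3↦10, 4↦5, 5↦9, 6↦1, 7↦4, 8↦8, 9↦3, 10↦1]  zeros at y ∈ ∅
  x = 9: [0↦2, 1↦8, 2↦0, 3↦1, 4↦1, 5↦1, 6↦2, 7↦5, 8↦0, 9↦10, 10↦3]  zeros at y ∈ {2, 8}
  x = 10: [0↦4, 1↦9, 2↦2, 3↦6, 4↦0, 5↦7, 6↦6, 7↦9, 8↦6, 9↦9, 10↦8]  zeros at y ∈ {4}
Collecting zeros: affine points = {(3, 1), (4, 10), (5, 8), (6, 9), (7, 2), (9, 2), (9, 8), (10, 4)}.
Total count |C(F_11)_aff| = 8.


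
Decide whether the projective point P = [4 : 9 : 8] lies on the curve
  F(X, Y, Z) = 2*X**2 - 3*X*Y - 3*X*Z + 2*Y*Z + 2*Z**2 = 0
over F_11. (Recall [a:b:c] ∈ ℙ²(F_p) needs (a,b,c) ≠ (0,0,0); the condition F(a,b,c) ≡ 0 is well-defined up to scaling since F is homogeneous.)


F(4,9,8) ≡ 1 (mod 11); P is NOT on the curve.

Evaluate F(4, 9, 8) term-by-term (mod 11).
  2*X**2 ↦ 2·16·1·1 = 32
  -3*X*Y ↦ -3·4·9·1 = -108
  -3*X*Z ↦ -3·4·1·8 = -96
  2*Y*Z ↦ 2·1·9·8 = 144
  2*Z**2 ↦ 2·1·1·64 = 128
Sum: F(4, 9, 8) = (32) + (-108) + (-96) + (144) + (128) = 100.
Reducing mod 11: 100 ≡ 1 (mod 11).
Since F(a, b, c) ≡ 1 ≠ 0 (mod 11), P does NOT lie on the curve.


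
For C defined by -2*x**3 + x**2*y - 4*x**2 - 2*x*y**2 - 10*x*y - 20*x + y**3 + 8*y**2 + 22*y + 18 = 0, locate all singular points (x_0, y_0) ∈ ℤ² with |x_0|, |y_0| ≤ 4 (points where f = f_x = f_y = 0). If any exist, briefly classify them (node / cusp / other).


Singular points: {(-1, -3)}; classification: node.

Compute partial derivatives:
  f_x = -6*x**2 + 2*x*y - 8*x - 2*y**2 - 10*y - 20.
  f_y = x**2 - 4*x*y - 10*x + 3*y**2 + 16*y + 22.
Scan x_0 ∈ {−4, ..., 4}. For each x_0, f_y(x_0, y) is a polynomial in y; find its integer roots y ∈ {−4, ..., 4}, then test f_x and f at those candidates.
  x = -4: f_y(-4, y) = 3*y**2 + 32*y + 78; no integer root y with |y| ≤ 4.
  x = -3: f_y(-3, y) = 3*y**2 + 28*y + 61; no integer root y with |y| ≤ 4.
  x = -2: f_y(-2, y) = 3*y**2 + 24*y + 46; no integer root y with |y| ≤ 4.
  x = -1: f_y(-1, y) = 3*y**2 + 20*y + 33; vanishes at y ∈ {-3}. (-1, -3): f_x = 0, f = 0 — SINGULAR.
  x = 0: f_y(0, y) = 3*y**2 + 16*y + 22; no integer root y with |y| ≤ 4.
  x = 1: f_y(1, y) = 3*y**2 + 12*y + 13; no integer root y with |y| ≤ 4.
  x = 2: f_y(2, y) = 3*y**2 + 8*y + 6; no integer root y with |y| ≤ 4.
  x = 3: f_y(3, y) = 3*y**2 + 4*y + 1; vanishes at y ∈ {-1}. (3, -1): f_x = -96 ≠ 0.
  x = 4: f_y(4, y) = 3*y**2 - 2; no integer root y with |y| ≤ 4.
Only singular point on the grid: (-1, -3).
Classify: substitute x = -1 + u, y = -3 + v and expand: f = -2*u**3 + u**2*v - u**2 - 2*u*v**2 + v**3 + v**2.
No constant or linear terms (consistent with a singular point). Quadratic part: -u**2 + v**2. Cubic part: -2*u**3 + u**2*v - 2*u*v**2 + v**3.
The quadratic part v**2 - u**2 = (v − u)(v + u) splits into two distinct linear factors, so there are two distinct tangent lines y − -3 = ±(x − -1) — this is a node (ordinary double point).
Classification: node.


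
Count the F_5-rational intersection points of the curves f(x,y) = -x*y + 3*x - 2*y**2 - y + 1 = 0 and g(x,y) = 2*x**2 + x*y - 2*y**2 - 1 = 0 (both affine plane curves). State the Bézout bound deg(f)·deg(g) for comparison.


Common zeros: {(1, 1), (2, 3), (4, 3)}; count = 3; Bézout bound = 4.

deg(f) = 2, deg(g) = 2, so Bézout bound = 4.
Scan x ∈ F_5. For each x, list the y ∈ F_5 with f(x, y) ≡ 0 and those with g(x, y) ≡ 0 (mod 5); the common zeros in that column are the intersection.
  x = 0: f ≡ 0 at y ∈ {3, 4}; g ≡ 0 at y ∈ ∅; common: ∅.
  x = 1: f ≡ 0 at y ∈ {1, 3}; g ≡ 0 at y ∈ {1, 2}; common: {1}.
  x = 2: f ≡ 0 at y ∈ {3}; g ≡ 0 at y ∈ {3}; common: {3}.
  x = 3: f ≡ 0 at y ∈ {0, 3}; g ≡ 0 at y ∈ {2}; common: ∅.
  x = 4: f ≡ 0 at y ∈ {2, 3}; g ≡ 0 at y ∈ {3, 4}; common: {3}.
Collecting: common zeros = {(1, 1), (2, 3), (4, 3)}, so the count is 3.
Comparison with the Bézout bound: 3 ≤ 4 = deg(f)·deg(g), as expected for curves with no common component (the affine F_5-count falls short of the bound because intersections may lie at infinity, over extension fields, or carry multiplicity).


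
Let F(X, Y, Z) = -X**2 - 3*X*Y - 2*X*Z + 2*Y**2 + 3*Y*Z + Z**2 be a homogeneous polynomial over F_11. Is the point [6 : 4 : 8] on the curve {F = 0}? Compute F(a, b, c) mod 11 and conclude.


F(6,4,8) ≡ 10 (mod 11); P is NOT on the curve.

Evaluate F(6, 4, 8) term-by-term (mod 11).
  -X**2 ↦ -1·36·1·1 = -36
  -3*X*Y ↦ -3·6·4·1 = -72
  -2*X*Z ↦ -2·6·1·8 = -96
  2*Y**2 ↦ 2·1·16·1 = 32
  3*Y*Z ↦ 3·1·4·8 = 96
  Z**2 ↦ 1·1·1·64 = 64
Sum: F(6, 4, 8) = (-36) + (-72) + (-96) + (32) + (96) + (64) = -12.
Reducing mod 11: -12 ≡ 10 (mod 11).
Since F(a, b, c) ≡ 10 ≠ 0 (mod 11), P does NOT lie on the curve.


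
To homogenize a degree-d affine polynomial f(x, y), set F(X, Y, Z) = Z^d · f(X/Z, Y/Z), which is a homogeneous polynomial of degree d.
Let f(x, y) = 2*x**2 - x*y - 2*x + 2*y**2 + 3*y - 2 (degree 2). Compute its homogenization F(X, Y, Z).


F(X, Y, Z) = 2*X**2 - X*Y - 2*X*Z + 2*Y**2 + 3*Y*Z - 2*Z**2

deg(f) = 2.
Substitute x = X/Z, y = Y/Z into f, then multiply by Z^2.
  monomial 2·x^2·y^0 ↦ 2·X^2·Y^0·Z^0.
  monomial -1·x^1·y^1 ↦ -1·X^1·Y^1·Z^0.
  monomial -2·x^1·y^0 ↦ -2·X^1·Y^0·Z^1.
  monomial 2·x^0·y^2 ↦ 2·X^0·Y^2·Z^0.
  monomial 3·x^0·y^1 ↦ 3·X^0·Y^1·Z^1.
  monomial -2·x^0·y^0 ↦ -2·X^0·Y^0·Z^2.
Collecting: F(X, Y, Z) = 2*X**2 - X*Y - 2*X*Z + 2*Y**2 + 3*Y*Z - 2*Z**2.


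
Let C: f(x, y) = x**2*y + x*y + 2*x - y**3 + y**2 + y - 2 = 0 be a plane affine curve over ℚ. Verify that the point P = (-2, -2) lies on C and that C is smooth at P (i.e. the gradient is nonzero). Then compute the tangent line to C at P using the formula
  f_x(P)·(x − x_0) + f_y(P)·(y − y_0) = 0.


Tangent line at P: 8*x - 13*y - 10 = 0.

Step 1: f(-2, -2) = 0, so P lies on C.
Step 2: partial derivatives
  f_x(x, y) = 2*x*y + y + 2, f_y(x, y) = x**2 + x - 3*y**2 + 2*y + 1.
  f_x(P) = 8, f_y(P) = -13 (gradient nonzero, so P is smooth).
Step 3: tangent line at P: 8·(x − -2) + -13·(y − -2) = 0.
Expanding: 8*x - 13*y - 10 = 0.


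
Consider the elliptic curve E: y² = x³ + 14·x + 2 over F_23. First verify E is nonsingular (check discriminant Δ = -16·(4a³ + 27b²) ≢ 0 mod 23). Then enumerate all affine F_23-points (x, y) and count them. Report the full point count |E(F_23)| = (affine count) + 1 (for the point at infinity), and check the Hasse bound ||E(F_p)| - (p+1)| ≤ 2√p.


Affine points = {(0, 5), (0, 18), (3, 5), (3, 18), (5, 6), (5, 17), (6, 7), (6, 16), (7, 11), (7, 12), (9, 11), (9, 12), (12, 9), (12, 14), (13, 9), (13, 14), (17, 1), (17, 22), (20, 5), (20, 18), (21, 9), (21, 14)}; affine count = 22; |E(F_23)| = 23.

Discriminant check: Δ ∝ 4a³ + 27b² = 4·14³ + 27·2² = 4·2744 + 27·4 ≡ 21 (mod 23). Nonzero ⇒ E is nonsingular.
For each x ∈ F_23, compute rhs = x³ + 14·x + 2 mod 23, then count y ∈ F_23 with y² ≡ rhs.
  x = 0: rhs = 2, matching y values: 5, 18 (2 points).
  x = 1: rhs = 17, matching y values: none (0 points).
  x = 2: rhs = 15, matching y values: none (0 points).
  x = 3: rhs = 2, matching y values: 5, 18 (2 points).
  x = 4: rhs = 7, matching y values: none (0 points).
  x = 5: rhs = 13, matching y values: 6, 17 (2 points).
  x = 6: rhs = 3, matching y values: 7, 16 (2 points).
  x = 7: rhs = 6, matching y values: 11, 12 (2 points).
  x = 8: rhs = 5, matching y values: none (0 points).
  x = 9: rhs = 6, matching y values: 11, 12 (2 points).
  x = 10: rhs = 15, matching y values: none (0 points).
  x = 11: rhs = 15, matching y values: none (0 points).
  x = 12: rhs = 12, matching y values: 9, 14 (2 points).
  x = 13: rhs = 12, matching y values: 9, 14 (2 points).
  x = 14: rhs = 21, matching y values: none (0 points).
  x = 15: rhs = 22, matching y values: none (0 points).
  x = 16: rhs = 21, matching y values: none (0 points).
  x = 17: rhs = 1, matching y values: 1, 22 (2 points).
  x = 18: rhs = 14, matching y values: none (0 points).
  x = 19: rhs = 20, matching y values: none (0 points).
  x = 20: rhs = 2, matching y values: 5, 18 (2 points).
  x = 21: rhs = 12, matching y values: 9, 14 (2 points).
  x = 22: rhs = 10, matching y values: none (0 points).
Total affine count: 22.
Full point count |E(F_23)| = 22 + 1 = 23.
Hasse bound: |23 − (23+1)| = |-1| = 1 ≤ 2√23 ≈ 9.5917 ✓.


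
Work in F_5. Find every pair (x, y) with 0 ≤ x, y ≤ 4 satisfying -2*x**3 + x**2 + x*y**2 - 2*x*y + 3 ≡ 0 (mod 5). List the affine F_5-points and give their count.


Affine F_5-points: {(1, 3), (1, 4), (3, 1)}; count = 3.

For each of the 25 pairs (x, y) ∈ F_5², evaluate f(x, y) mod 5. Record the zeros.
  x = 0: [0↦3, 1↦3, 2↦3, 3↦3, 4↦3]  zeros at y ∈ ∅
  x = 1: [0↦2, 1↦1, 2↦2, 3↦0, 4↦0]  zeros at y ∈ {3, 4}
  x = 2: [0↦1, 1↦4, 2↦1, 3↦2, 4↦2]  zeros at y ∈ ∅
  x = 3: [0↦3, 1↦0, 2↦3, 3↦2, 4↦2]  zeros at y ∈ {1}
  x = 4: [0↦1, 1↦2, 2↦1, 3↦3, 4↦3]  zeros at y ∈ ∅
Collecting zeros: affine points = {(1, 3), (1, 4), (3, 1)}.
Total count |C(F_5)_aff| = 3.


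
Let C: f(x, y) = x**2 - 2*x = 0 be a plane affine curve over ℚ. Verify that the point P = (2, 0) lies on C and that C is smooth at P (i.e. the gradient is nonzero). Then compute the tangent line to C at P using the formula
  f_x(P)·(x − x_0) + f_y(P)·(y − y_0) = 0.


Tangent line at P: 2*x - 4 = 0.

Step 1: f(2, 0) = 0, so P lies on C.
Step 2: partial derivatives
  f_x(x, y) = 2*x - 2, f_y(x, y) = 0.
  f_x(P) = 2, f_y(P) = 0 (gradient nonzero, so P is smooth).
Step 3: tangent line at P: 2·(x − 2) + 0·(y − 0) = 0.
Expanding: 2*x - 4 = 0.


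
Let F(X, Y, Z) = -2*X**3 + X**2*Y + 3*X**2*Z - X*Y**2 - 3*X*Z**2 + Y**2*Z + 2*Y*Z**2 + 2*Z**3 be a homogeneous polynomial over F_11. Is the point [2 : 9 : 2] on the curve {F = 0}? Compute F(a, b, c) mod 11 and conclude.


F(2,9,2) ≡ 9 (mod 11); P is NOT on the curve.

Evaluate F(2, 9, 2) term-by-term (mod 11).
  -2*X**3 ↦ -2·8·1·1 = -16
  X**2*Y ↦ 1·4·9·1 = 36
  3*X**2*Z ↦ 3·4·1·2 = 24
  -X*Y**2 ↦ -1·2·81·1 = -162
  -3*X*Z**2 ↦ -3·2·1·4 = -24
  Y**2*Z ↦ 1·1·81·2 = 162
  2*Y*Z**2 ↦ 2·1·9·4 = 72
  2*Z**3 ↦ 2·1·1·8 = 16
Sum: F(2, 9, 2) = (-16) + (36) + (24) + (-162) + (-24) + (162) + (72) + (16) = 108.
Reducing mod 11: 108 ≡ 9 (mod 11).
Since F(a, b, c) ≡ 9 ≠ 0 (mod 11), P does NOT lie on the curve.


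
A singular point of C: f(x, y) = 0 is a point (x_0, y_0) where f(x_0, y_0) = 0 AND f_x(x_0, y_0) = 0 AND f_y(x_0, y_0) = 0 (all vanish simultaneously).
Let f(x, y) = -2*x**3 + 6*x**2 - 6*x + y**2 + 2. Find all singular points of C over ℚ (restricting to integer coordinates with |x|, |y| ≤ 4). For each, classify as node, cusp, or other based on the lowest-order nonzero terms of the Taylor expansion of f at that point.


Singular points: {(1, 0)}; classification: cusp.

Compute partial derivatives:
  f_x = -6*x**2 + 12*x - 6.
  f_y = 2*y.
Scan x_0 ∈ {−4, ..., 4}. For each x_0, f_y(x_0, y) is a polynomial in y; find its integer roots y ∈ {−4, ..., 4}, then test f_x and f at those candidates.
  x = -4: f_y(-4, y) = 2*y; vanishes at y ∈ {0}. (-4, 0): f_x = -150 ≠ 0.
  x = -3: f_y(-3, y) = 2*y; vanishes at y ∈ {0}. (-3, 0): f_x = -96 ≠ 0.
  x = -2: f_y(-2, y) = 2*y; vanishes at y ∈ {0}. (-2, 0): f_x = -54 ≠ 0.
  x = -1: f_y(-1, y) = 2*y; vanishes at y ∈ {0}. (-1, 0): f_x = -24 ≠ 0.
  x = 0: f_y(0, y) = 2*y; vanishes at y ∈ {0}. (0, 0): f_x = -6 ≠ 0.
  x = 1: f_y(1, y) = 2*y; vanishes at y ∈ {0}. (1, 0): f_x = 0, f = 0 — SINGULAR.
  x = 2: f_y(2, y) = 2*y; vanishes at y ∈ {0}. (2, 0): f_x = -6 ≠ 0.
  x = 3: f_y(3, y) = 2*y; vanishes at y ∈ {0}. (3, 0): f_x = -24 ≠ 0.
  x = 4: f_y(4, y) = 2*y; vanishes at y ∈ {0}. (4, 0): f_x = -54 ≠ 0.
Only singular point on the grid: (1, 0).
Classify: substitute x = 1 + u, y = 0 + v and expand: f = -2*u**3 + v**2.
No constant or linear terms (consistent with a singular point). Quadratic part: v**2. Cubic part: -2*u**3.
The quadratic part v**2 is a perfect square, so there is a single (double) tangent line v = 0, i.e. y = 0. Restricting the cubic part to that line (v = 0) leaves -2*u**3 ≠ 0, so f is not divisible by v and the branch is v² ≈ 2*u**3 to lowest order — this is a cusp.
Classification: cusp.


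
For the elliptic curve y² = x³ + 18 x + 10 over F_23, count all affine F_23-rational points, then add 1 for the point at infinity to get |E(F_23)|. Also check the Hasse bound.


Affine points = {(1, 11), (1, 12), (2, 10), (2, 13), (4, 10), (4, 13), (5, 8), (5, 15), (6, 9), (6, 14), (9, 2), (9, 21), (13, 7), (13, 16), (14, 4), (14, 19), (16, 1), (16, 22), (17, 10), (17, 13), (18, 5), (18, 18), (19, 9), (19, 14), (21, 9), (21, 14)}; affine count = 26; |E(F_23)| = 27.

Discriminant check: Δ ∝ 4a³ + 27b² = 4·18³ + 27·10² = 4·5832 + 27·100 ≡ 15 (mod 23). Nonzero ⇒ E is nonsingular.
For each x ∈ F_23, compute rhs = x³ + 18·x + 10 mod 23, then count y ∈ F_23 with y² ≡ rhs.
  x = 0: rhs = 10, matching y values: none (0 points).
  x = 1: rhs = 6, matching y values: 11, 12 (2 points).
  x = 2: rhs = 8, matching y values: 10, 13 (2 points).
  x = 3: rhs = 22, matching y values: none (0 points).
  x = 4: rhs = 8, matching y values: 10, 13 (2 points).
  x = 5: rhs = 18, matching y values: 8, 15 (2 points).
  x = 6: rhs = 12, matching y values: 9, 14 (2 points).
  x = 7: rhs = 19, matching y values: none (0 points).
  x = 8: rhs = 22, matching y values: none (0 points).
  x = 9: rhs = 4, matching y values: 2, 21 (2 points).
  x = 10: rhs = 17, matching y values: none (0 points).
  x = 11: rhs = 21, matching y values: none (0 points).
  x = 12: rhs = 22, matching y values: none (0 points).
  x = 13: rhs = 3, matching y values: 7, 16 (2 points).
  x = 14: rhs = 16, matching y values: 4, 19 (2 points).
  x = 15: rhs = 21, matching y values: none (0 points).
  x = 16: rhs = 1, matching y values: 1, 22 (2 points).
  x = 17: rhs = 8, matching y values: 10, 13 (2 points).
  x = 18: rhs = 2, matching y values: 5, 18 (2 points).
  x = 19: rhs = 12, matching y values: 9, 14 (2 points).
  x = 20: rhs = 21, matching y values: none (0 points).
  x = 21: rhs = 12, matching y values: 9, 14 (2 points).
  x = 22: rhs = 14, matching y values: none (0 points).
Total affine count: 26.
Full point count |E(F_23)| = 26 + 1 = 27.
Hasse bound: |27 − (23+1)| = |3| = 3 ≤ 2√23 ≈ 9.5917 ✓.


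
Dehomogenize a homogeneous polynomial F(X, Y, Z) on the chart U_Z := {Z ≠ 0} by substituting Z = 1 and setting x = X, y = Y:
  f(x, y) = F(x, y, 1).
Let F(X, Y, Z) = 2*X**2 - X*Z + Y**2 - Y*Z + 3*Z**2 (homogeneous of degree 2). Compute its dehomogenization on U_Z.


f(x, y) = 2*x**2 - x + y**2 - y + 3

On U_Z we set Z = 1. Each monomial c·X^i·Y^j·Z^k in F becomes c·x^i·y^j·1^k = c·x^i·y^j.
Substituting Z = 1: F(X, Y, 1) = 2*x**2 - x + y**2 - y + 3.
Note: deg(f) ≤ deg(F) = 2; strict inequality happens when F is divisible by Z (lost terms).


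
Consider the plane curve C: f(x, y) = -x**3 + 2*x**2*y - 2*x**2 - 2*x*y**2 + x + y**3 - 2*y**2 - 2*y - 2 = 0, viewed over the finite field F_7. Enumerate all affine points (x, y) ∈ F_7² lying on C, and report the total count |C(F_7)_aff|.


Affine F_7-points: {(0, 5), (1, 1), (1, 5), (3, 1), (4, 4)}; count = 5.

For each of the 49 pairs (x, y) ∈ F_7², evaluate f(x, y) mod 7. Record the zeros.
  x = 0: [0↦5, 1↦2, 2↦1, 3↦1, 4↦1, 5↦0, 6↦4]  zeros at y ∈ {5}
  x = 1: [0↦3, 1↦0, 2↦2, 3↦1, 4↦3, 5↦0, 6↦5]  zeros at y ∈ {1, 5}
  x = 2: [0↦5, 1↦6, 2↦1, 3↦3, 4↦4, 5↦3, 6↦6]  zeros at y ∈ ∅
  x = 3: [0↦5, 1↦0, 2↦6, 3↦1, 4↦5, 5↦3, 6↦1]  zeros at y ∈ {1}
  x = 4: [0↦4, 1↦4, 2↦4, 3↦3, 4↦0, 5↦1, 6↦5]  zeros at y ∈ {4}
  x = 5: [0↦3, 1↦5, 2↦3, 3↦3, 4↦4, 5↦5, 6↦5]  zeros at y ∈ ∅
  x = 6: [0↦3, 1↦4, 2↦4, 3↦2, 4↦4, 5↦2, 6↦2]  zeros at y ∈ ∅
Collecting zeros: affine points = {(0, 5), (1, 1), (1, 5), (3, 1), (4, 4)}.
Total count |C(F_7)_aff| = 5.


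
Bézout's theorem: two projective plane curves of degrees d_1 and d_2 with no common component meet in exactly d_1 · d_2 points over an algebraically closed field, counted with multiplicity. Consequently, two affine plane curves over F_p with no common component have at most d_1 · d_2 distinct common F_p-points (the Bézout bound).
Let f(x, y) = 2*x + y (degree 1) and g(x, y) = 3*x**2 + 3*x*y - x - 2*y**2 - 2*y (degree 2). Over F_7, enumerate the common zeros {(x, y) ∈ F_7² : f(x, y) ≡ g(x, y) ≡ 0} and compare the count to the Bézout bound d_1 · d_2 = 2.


Common zeros: {(0, 0), (6, 2)}; count = 2; Bézout bound = 2.

deg(f) = 1, deg(g) = 2, so Bézout bound = 2.
Scan x ∈ F_7. For each x, list the y ∈ F_7 with f(x, y) ≡ 0 and those with g(x, y) ≡ 0 (mod 7); the common zeros in that column are the intersection.
  x = 0: f ≡ 0 at y ∈ {0}; g ≡ 0 at y ∈ {0, 6}; common: {0}.
  x = 1: f ≡ 0 at y ∈ {5}; g ≡ 0 at y ∈ ∅; common: ∅.
  x = 2: f ≡ 0 at y ∈ {3}; g ≡ 0 at y ∈ ∅; common: ∅.
  x = 3: f ≡ 0 at y ∈ {1}; g ≡ 0 at y ∈ ∅; common: ∅.
  x = 4: f ≡ 0 at y ∈ {6}; g ≡ 0 at y ∈ {2, 3}; common: ∅.
  x = 5: f ≡ 0 at y ∈ {4}; g ≡ 0 at y ∈ {0, 3}; common: ∅.
  x = 6: f ≡ 0 at y ∈ {2}; g ≡ 0 at y ∈ {2, 6}; common: {2}.
Collecting: common zeros = {(0, 0), (6, 2)}, so the count is 2.
Comparison with the Bézout bound: 2 ≤ 2 = deg(f)·deg(g), as expected for curves with no common component (the bound is attained).


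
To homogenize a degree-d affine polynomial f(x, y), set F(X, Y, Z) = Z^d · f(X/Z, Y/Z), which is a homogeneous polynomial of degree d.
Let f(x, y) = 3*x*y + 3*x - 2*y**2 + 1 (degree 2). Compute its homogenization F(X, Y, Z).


F(X, Y, Z) = 3*X*Y + 3*X*Z - 2*Y**2 + Z**2

deg(f) = 2.
Substitute x = X/Z, y = Y/Z into f, then multiply by Z^2.
  monomial 3·x^1·y^1 ↦ 3·X^1·Y^1·Z^0.
  monomial 3·x^1·y^0 ↦ 3·X^1·Y^0·Z^1.
  monomial -2·x^0·y^2 ↦ -2·X^0·Y^2·Z^0.
  monomial 1·x^0·y^0 ↦ 1·X^0·Y^0·Z^2.
Collecting: F(X, Y, Z) = 3*X*Y + 3*X*Z - 2*Y**2 + Z**2.


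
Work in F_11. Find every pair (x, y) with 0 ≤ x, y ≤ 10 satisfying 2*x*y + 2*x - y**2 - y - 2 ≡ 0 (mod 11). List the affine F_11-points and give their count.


Affine F_11-points: {(0, 4), (0, 6), (1, 0), (1, 1), (5, 2), (5, 7), (9, 8), (9, 9), (10, 3), (10, 5)}; count = 10.

For each of the 121 pairs (x, y) ∈ F_11², evaluate f(x, y) mod 11. Record the zeros.
  x = 0: [0↦9, 1↦7, 2↦3, 3↦8, 4↦0, 5↦1, 6↦0, 7↦8, 8↦3, 9↦7, 10↦9]  zeros at y ∈ {4, 6}
  x = 1: [0↦0, 1↦0, 2↦9, 3↦5, 4↦10, 5↦2, 6↦3, 7↦2, 8↦10, 9↦5, 10↦9]  zeros at y ∈ {0, 1}
  x = 2: [0↦2, 1↦4, 2↦4, 3↦2, 4↦9, 5↦3, 6↦6, 7↦7, 8↦6, 9↦3, 10↦9]  zeros at y ∈ ∅
  x = 3: [0↦4, 1↦8, 2↦10, 3↦10, 4↦8, 5↦4, 6↦9, 7↦1, 8↦2, 9↦1, 10↦9]  zeros at y ∈ ∅
  x = 4: [0↦6, 1↦1, 2↦5, 3↦7, 4↦7, 5↦5, 6↦1, 7↦6, 8↦9, 9↦10, 10↦9]  zeros at y ∈ ∅
  x = 5: [0↦8, 1↦5, 2↦0, 3↦4, 4↦6, 5↦6, 6↦4, 7↦0, 8↦5, 9↦8, 10↦9]  zeros at y ∈ {2, 7}
  x = 6: [0↦10, 1↦9, 2↦6, 3↦1, 4↦5, 5↦7, 6↦7, 7↦5, 8↦1, 9↦6, 10↦9]  zeros at y ∈ ∅
  x = 7: [0↦1, 1↦2, 2↦1, 3↦9, 4↦4, 5↦8, 6↦10, 7↦10, 8↦8, 9↦4, 10↦9]  zeros at y ∈ ∅
  x = 8: [0↦3, 1↦6, 2↦7, 3↦6, 4↦3, 5↦9, 6↦2, 7↦4, 8↦4, 9↦2, 10↦9]  zeros at y ∈ ∅
  x = 9: [0↦5, 1↦10, 2↦2, 3↦3, 4↦2, 5↦10, 6↦5, 7↦9, 8↦0, 9↦0, 10↦9]  zeros at y ∈ {8, 9}
  x = 10: [0↦7, 1↦3, 2↦8, 3↦0, 4↦1, 5↦0, 6↦8, 7↦3, 8↦7, 9↦9, 10↦9]  zeros at y ∈ {3, 5}
Collecting zeros: affine points = {(0, 4), (0, 6), (1, 0), (1, 1), (5, 2), (5, 7), (9, 8), (9, 9), (10, 3), (10, 5)}.
Total count |C(F_11)_aff| = 10.


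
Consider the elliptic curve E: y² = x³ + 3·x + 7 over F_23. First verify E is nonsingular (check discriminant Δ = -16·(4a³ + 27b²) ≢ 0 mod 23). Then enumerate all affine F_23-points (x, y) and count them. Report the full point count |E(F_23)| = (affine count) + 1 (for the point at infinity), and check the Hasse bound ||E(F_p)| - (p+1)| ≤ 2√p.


Affine points = {(5, 3), (5, 20), (7, 7), (7, 16), (9, 2), (9, 21), (10, 5), (10, 18), (12, 0), (13, 9), (13, 14), (15, 0), (17, 7), (17, 16), (19, 0), (21, 4), (21, 19), (22, 7), (22, 16)}; affine count = 19; |E(F_23)| = 20.

Discriminant check: Δ ∝ 4a³ + 27b² = 4·3³ + 27·7² = 4·27 + 27·49 ≡ 5 (mod 23). Nonzero ⇒ E is nonsingular.
For each x ∈ F_23, compute rhs = x³ + 3·x + 7 mod 23, then count y ∈ F_23 with y² ≡ rhs.
  x = 0: rhs = 7, matching y values: none (0 points).
  x = 1: rhs = 11, matching y values: none (0 points).
  x = 2: rhs = 21, matching y values: none (0 points).
  x = 3: rhs = 20, matching y values: none (0 points).
  x = 4: rhs = 14, matching y values: none (0 points).
  x = 5: rhs = 9, matching y values: 3, 20 (2 points).
  x = 6: rhs = 11, matching y values: none (0 points).
  x = 7: rhs = 3, matching y values: 7, 16 (2 points).
  x = 8: rhs = 14, matching y values: none (0 points).
  x = 9: rhs = 4, matching y values: 2, 21 (2 points).
  x = 10: rhs = 2, matching y values: 5, 18 (2 points).
  x = 11: rhs = 14, matching y values: none (0 points).
  x = 12: rhs = 0, matching y values: 0 (1 points).
  x = 13: rhs = 12, matching y values: 9, 14 (2 points).
  x = 14: rhs = 10, matching y values: none (0 points).
  x = 15: rhs = 0, matching y values: 0 (1 points).
  x = 16: rhs = 11, matching y values: none (0 points).
  x = 17: rhs = 3, matching y values: 7, 16 (2 points).
  x = 18: rhs = 5, matching y values: none (0 points).
  x = 19: rhs = 0, matching y values: 0 (1 points).
  x = 20: rhs = 17, matching y values: none (0 points).
  x = 21: rhs = 16, matching y values: 4, 19 (2 points).
  x = 22: rhs = 3, matching y values: 7, 16 (2 points).
Total affine count: 19.
Full point count |E(F_23)| = 19 + 1 = 20.
Hasse bound: |20 − (23+1)| = |-4| = 4 ≤ 2√23 ≈ 9.5917 ✓.


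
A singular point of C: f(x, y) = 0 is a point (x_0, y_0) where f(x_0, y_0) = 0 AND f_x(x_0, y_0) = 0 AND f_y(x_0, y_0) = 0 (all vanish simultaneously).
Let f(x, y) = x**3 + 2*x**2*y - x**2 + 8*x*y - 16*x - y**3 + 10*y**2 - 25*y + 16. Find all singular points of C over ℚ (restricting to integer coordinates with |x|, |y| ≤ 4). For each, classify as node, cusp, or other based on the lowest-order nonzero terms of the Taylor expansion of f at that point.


Singular points: {(-2, 3)}; classification: node.

Compute partial derivatives:
  f_x = 3*x**2 + 4*x*y - 2*x + 8*y - 16.
  f_y = 2*x**2 + 8*x - 3*y**2 + 20*y - 25.
Scan x_0 ∈ {−4, ..., 4}. For each x_0, f_y(x_0, y) is a polynomial in y; find its integer roots y ∈ {−4, ..., 4}, then test f_x and f at those candidates.
  x = -4: f_y(-4, y) = -3*y**2 + 20*y - 25; no integer root y with |y| ≤ 4.
  x = -3: f_y(-3, y) = -3*y**2 + 20*y - 31; no integer root y with |y| ≤ 4.
  x = -2: f_y(-2, y) = -3*y**2 + 20*y - 33; vanishes at y ∈ {3}. (-2, 3): f_x = 0, f = 0 — SINGULAR.
  x = -1: f_y(-1, y) = -3*y**2 + 20*y - 31; no integer root y with |y| ≤ 4.
  x = 0: f_y(0, y) = -3*y**2 + 20*y - 25; no integer root y with |y| ≤ 4.
  x = 1: f_y(1, y) = -3*y**2 + 20*y - 15; no integer root y with |y| ≤ 4.
  x = 2: f_y(2, y) = -3*y**2 + 20*y - 1; no integer root y with |y| ≤ 4.
  x = 3: f_y(3, y) = -3*y**2 + 20*y + 17; no integer root y with |y| ≤ 4.
  x = 4: f_y(4, y) = -3*y**2 + 20*y + 39; no integer root y with |y| ≤ 4.
Only singular point on the grid: (-2, 3).
Classify: substitute x = -2 + u, y = 3 + v and expand: f = u**3 + 2*u**2*v - u**2 - v**3 + v**2.
No constant or linear terms (consistent with a singular point). Quadratic part: -u**2 + v**2. Cubic part: u**3 + 2*u**2*v - v**3.
The quadratic part v**2 - u**2 = (v − u)(v + u) splits into two distinct linear factors, so there are two distinct tangent lines y − 3 = ±(x − -2) — this is a node (ordinary double point).
Classification: node.


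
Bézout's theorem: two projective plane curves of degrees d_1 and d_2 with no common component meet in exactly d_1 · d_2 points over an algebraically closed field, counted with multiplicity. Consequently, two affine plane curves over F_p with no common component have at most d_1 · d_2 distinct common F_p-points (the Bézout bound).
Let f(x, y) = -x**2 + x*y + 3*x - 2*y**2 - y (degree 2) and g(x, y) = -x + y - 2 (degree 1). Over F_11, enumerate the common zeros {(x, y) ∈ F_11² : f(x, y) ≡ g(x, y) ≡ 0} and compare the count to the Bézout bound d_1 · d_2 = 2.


Common zeros: ∅; count = 0; Bézout bound = 2.

deg(f) = 2, deg(g) = 1, so Bézout bound = 2.
Scan x ∈ F_11. For each x, list the y ∈ F_11 with f(x, y) ≡ 0 and those with g(x, y) ≡ 0 (mod 11); the common zeros in that column are the intersection.
  x = 0: f ≡ 0 at y ∈ {0, 5}; g ≡ 0 at y ∈ {2}; common: ∅.
  x = 1: f ≡ 0 at y ∈ {1, 10}; g ≡ 0 at y ∈ {3}; common: ∅.
  x = 2: f ≡ 0 at y ∈ ∅; g ≡ 0 at y ∈ {4}; common: ∅.
  x = 3: f ≡ 0 at y ∈ {0, 1}; g ≡ 0 at y ∈ {5}; common: ∅.
  x = 4: f ≡ 0 at y ∈ ∅; g ≡ 0 at y ∈ {6}; common: ∅.
  x = 5: f ≡ 0 at y ∈ ∅; g ≡ 0 at y ∈ {7}; common: ∅.
  x = 6: f ≡ 0 at y ∈ ∅; g ≡ 0 at y ∈ {8}; common: ∅.
  x = 7: f ≡ 0 at y ∈ ∅; g ≡ 0 at y ∈ {9}; common: ∅.
  x = 8: f ≡ 0 at y ∈ {4, 5}; g ≡ 0 at y ∈ {10}; common: ∅.
  x = 9: f ≡ 0 at y ∈ ∅; g ≡ 0 at y ∈ {0}; common: ∅.
  x = 10: f ≡ 0 at y ∈ {4, 6}; g ≡ 0 at y ∈ {1}; common: ∅.
Collecting: common zeros = ∅, so the count is 0.
Comparison with the Bézout bound: 0 ≤ 2 = deg(f)·deg(g), as expected for curves with no common component (the affine F_11-count falls short of the bound because intersections may lie at infinity, over extension fields, or carry multiplicity).


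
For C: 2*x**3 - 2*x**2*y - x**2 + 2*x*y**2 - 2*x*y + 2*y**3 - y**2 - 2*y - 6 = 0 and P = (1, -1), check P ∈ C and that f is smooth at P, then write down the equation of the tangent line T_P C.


Tangent line at P: 12*x - 2*y - 14 = 0.

Step 1: f(1, -1) = 0, so P lies on C.
Step 2: partial derivatives
  f_x(x, y) = 6*x**2 - 4*x*y - 2*x + 2*y**2 - 2*y, f_y(x, y) = -2*x**2 + 4*x*y - 2*x + 6*y**2 - 2*y - 2.
  f_x(P) = 12, f_y(P) = -2 (gradient nonzero, so P is smooth).
Step 3: tangent line at P: 12·(x − 1) + -2·(y − -1) = 0.
Expanding: 12*x - 2*y - 14 = 0.


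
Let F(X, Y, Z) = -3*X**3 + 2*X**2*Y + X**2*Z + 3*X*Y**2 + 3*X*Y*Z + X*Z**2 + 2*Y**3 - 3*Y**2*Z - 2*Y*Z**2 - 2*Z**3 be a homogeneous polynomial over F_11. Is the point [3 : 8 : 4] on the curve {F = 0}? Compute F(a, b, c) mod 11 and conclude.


F(3,8,4) ≡ 3 (mod 11); P is NOT on the curve.

Evaluate F(3, 8, 4) term-by-term (mod 11).
  -3*X**3 ↦ -3·27·1·1 = -81
  2*X**2*Y ↦ 2·9·8·1 = 144
  X**2*Z ↦ 1·9·1·4 = 36
  3*X*Y**2 ↦ 3·3·64·1 = 576
  3*X*Y*Z ↦ 3·3·8·4 = 288
  X*Z**2 ↦ 1·3·1·16 = 48
  2*Y**3 ↦ 2·1·512·1 = 1024
  -3*Y**2*Z ↦ -3·1·64·4 = -768
  -2*Y*Z**2 ↦ -2·1·8·16 = -256
  -2*Z**3 ↦ -2·1·1·64 = -128
Sum: F(3, 8, 4) = (-81) + (144) + (36) + (576) + (288) + (48) + (1024) + (-768) + (-256) + (-128) = 883.
Reducing mod 11: 883 ≡ 3 (mod 11).
Since F(a, b, c) ≡ 3 ≠ 0 (mod 11), P does NOT lie on the curve.


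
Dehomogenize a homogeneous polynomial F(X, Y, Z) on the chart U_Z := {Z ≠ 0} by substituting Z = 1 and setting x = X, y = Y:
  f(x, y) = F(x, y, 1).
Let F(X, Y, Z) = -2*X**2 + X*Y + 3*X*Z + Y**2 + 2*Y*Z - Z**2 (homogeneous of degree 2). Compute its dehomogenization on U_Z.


f(x, y) = -2*x**2 + x*y + 3*x + y**2 + 2*y - 1

On U_Z we set Z = 1. Each monomial c·X^i·Y^j·Z^k in F becomes c·x^i·y^j·1^k = c·x^i·y^j.
Substituting Z = 1: F(X, Y, 1) = -2*x**2 + x*y + 3*x + y**2 + 2*y - 1.
Note: deg(f) ≤ deg(F) = 2; strict inequality happens when F is divisible by Z (lost terms).


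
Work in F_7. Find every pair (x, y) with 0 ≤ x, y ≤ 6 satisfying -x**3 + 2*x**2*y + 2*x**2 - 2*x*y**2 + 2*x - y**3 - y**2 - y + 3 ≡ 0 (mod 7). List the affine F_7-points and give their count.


Affine F_7-points: {(0, 1), (1, 5), (2, 0), (2, 2), (3, 0), (4, 0), (4, 1), (4, 4), (5, 5), (6, 5)}; count = 10.

For each of the 49 pairs (x, y) ∈ F_7², evaluate f(x, y) mod 7. Record the zeros.
  x = 0: [0↦3, 1↦0, 2↦3, 3↦6, 4↦3, 5↦2, 6↦4]  zeros at y ∈ {1}
  x = 1: [0↦6, 1↦3, 2↦2, 3↦4, 4↦3, 5↦0, 6↦3]  zeros at y ∈ {5}
  x = 2: [0↦0, 1↦1, 2↦0, 3↦5, 4↦3, 5↦2, 6↦3]  zeros at y ∈ {0, 2}
  x = 3: [0↦0, 1↦2, 2↦5, 3↦3, 4↦4, 5↦2, 6↦5]  zeros at y ∈ {0}
  x = 4: [0↦0, 1↦0, 2↦4, 3↦6, 4↦0, 5↦1, 6↦3]  zeros at y ∈ {0, 1, 4}
  x = 5: [0↦1, 1↦3, 2↦5, 3↦1, 4↦6, 5↦0, 6↦5]  zeros at y ∈ {5}
  x = 6: [0↦4, 1↦5, 2↦2, 3↦3, 4↦2, 5↦0, 6↦5]  zeros at y ∈ {5}
Collecting zeros: affine points = {(0, 1), (1, 5), (2, 0), (2, 2), (3, 0), (4, 0), (4, 1), (4, 4), (5, 5), (6, 5)}.
Total count |C(F_7)_aff| = 10.


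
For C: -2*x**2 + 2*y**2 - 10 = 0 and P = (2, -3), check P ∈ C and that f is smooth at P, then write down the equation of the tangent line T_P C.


Tangent line at P: -8*x - 12*y - 20 = 0.

Step 1: f(2, -3) = 0, so P lies on C.
Step 2: partial derivatives
  f_x(x, y) = -4*x, f_y(x, y) = 4*y.
  f_x(P) = -8, f_y(P) = -12 (gradient nonzero, so P is smooth).
Step 3: tangent line at P: -8·(x − 2) + -12·(y − -3) = 0.
Expanding: -8*x - 12*y - 20 = 0.


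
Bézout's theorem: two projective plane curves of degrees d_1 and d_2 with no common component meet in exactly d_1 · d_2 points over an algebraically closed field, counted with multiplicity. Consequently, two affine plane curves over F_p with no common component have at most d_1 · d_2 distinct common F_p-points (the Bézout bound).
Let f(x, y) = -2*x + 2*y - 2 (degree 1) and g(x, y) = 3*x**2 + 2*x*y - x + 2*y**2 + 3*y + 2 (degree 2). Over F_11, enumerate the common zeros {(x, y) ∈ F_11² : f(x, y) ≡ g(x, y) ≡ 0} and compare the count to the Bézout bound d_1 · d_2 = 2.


Common zeros: {(1, 2)}; count = 1; Bézout bound = 2.

deg(f) = 1, deg(g) = 2, so Bézout bound = 2.
Scan x ∈ F_11. For each x, list the y ∈ F_11 with f(x, y) ≡ 0 and those with g(x, y) ≡ 0 (mod 11); the common zeros in that column are the intersection.
  x = 0: f ≡ 0 at y ∈ {1}; g ≡ 0 at y ∈ {7, 8}; common: ∅.
  x = 1: f ≡ 0 at y ∈ {2}; g ≡ 0 at y ∈ {1, 2}; common: {2}.
  x = 2: f ≡ 0 at y ∈ {3}; g ≡ 0 at y ∈ ∅; common: ∅.
  x = 3: f ≡ 0 at y ∈ {4}; g ≡ 0 at y ∈ {5, 7}; common: ∅.
  x = 4: f ≡ 0 at y ∈ {5}; g ≡ 0 at y ∈ ∅; common: ∅.
  x = 5: f ≡ 0 at y ∈ {6}; g ≡ 0 at y ∈ {5}; common: ∅.
  x = 6: f ≡ 0 at y ∈ {7}; g ≡ 0 at y ∈ {1, 8}; common: ∅.
  x = 7: f ≡ 0 at y ∈ {8}; g ≡ 0 at y ∈ {4}; common: ∅.
  x = 8: f ≡ 0 at y ∈ {9}; g ≡ 0 at y ∈ ∅; common: ∅.
  x = 9: f ≡ 0 at y ∈ {10}; g ≡ 0 at y ∈ {2, 4}; common: ∅.
  x = 10: f ≡ 0 at y ∈ {0}; g ≡ 0 at y ∈ ∅; common: ∅.
Collecting: common zeros = {(1, 2)}, so the count is 1.
Comparison with the Bézout bound: 1 ≤ 2 = deg(f)·deg(g), as expected for curves with no common component (the affine F_11-count falls short of the bound because intersections may lie at infinity, over extension fields, or carry multiplicity).
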